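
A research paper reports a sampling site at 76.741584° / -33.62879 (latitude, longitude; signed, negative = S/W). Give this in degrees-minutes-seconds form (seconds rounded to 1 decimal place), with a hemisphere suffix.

Lat: 0.741584 × 60 = 44.49504′ → 44′, remainder × 60 = 29.702″
Longitude is negative → W; |value| = 33.628790
λ: 0.628790 × 60 = 37.72740′ → 37′, remainder × 60 = 43.644″

76°44′29.7″ N, 33°37′43.6″ W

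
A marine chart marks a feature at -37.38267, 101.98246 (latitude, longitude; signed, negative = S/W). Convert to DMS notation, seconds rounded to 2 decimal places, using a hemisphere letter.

37°22′57.61″ S, 101°58′56.86″ E

Latitude is negative → S; |value| = 37.382670
Lat: whole degrees 37; 22.96020′ → 22′ and 57.6120″
Longitude: whole degrees 101; 58.94760′ → 58′ and 56.8560″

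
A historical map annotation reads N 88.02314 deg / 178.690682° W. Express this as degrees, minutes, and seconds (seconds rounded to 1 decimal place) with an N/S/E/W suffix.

88°01′23.3″ N, 178°41′26.5″ W

φ: 0.023140 × 60 = 1.38840′ → 1′, remainder × 60 = 23.304″
λ: 0.690682° → 41.44092′; 0.44092 × 60 = 26.455″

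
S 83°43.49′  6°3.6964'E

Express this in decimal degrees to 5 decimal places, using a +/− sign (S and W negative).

Lat: 43.49′ = 0.724833°; total 83.724833
S ⇒ negate
Lon: 3.6964′ = 0.061607°; total 6.061607
E ⇒ keep positive

-83.72483, 6.06161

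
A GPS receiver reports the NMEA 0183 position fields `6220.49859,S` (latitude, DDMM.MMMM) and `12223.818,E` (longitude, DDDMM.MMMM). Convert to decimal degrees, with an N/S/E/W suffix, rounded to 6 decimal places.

62.341643° S, 122.396967° E

φ: degrees = first 2 digits = 62, minutes = 20.49859; 62 + 20.49859/60 = 62.3416432
Lon: degrees = first 3 digits = 122, minutes = 23.818; 122 + 23.818/60 = 122.3969667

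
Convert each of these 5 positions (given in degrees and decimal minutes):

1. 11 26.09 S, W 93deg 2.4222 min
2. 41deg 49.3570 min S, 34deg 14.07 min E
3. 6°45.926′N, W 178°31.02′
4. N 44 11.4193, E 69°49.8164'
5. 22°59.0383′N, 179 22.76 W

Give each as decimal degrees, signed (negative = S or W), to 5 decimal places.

1. -11.43483, -93.04037
2. -41.82262, 34.23450
3. 6.76543, -178.51700
4. 44.19032, 69.83027
5. 22.98397, -179.37933

Point 1:
  Latitude: 26.09′ = 0.434833°; total 11.434833
  hemisphere S, so the sign is −
  Lon: 93 + 2.4222/60 = 93.040370
  W ⇒ negate
Point 2:
  Latitude: 41 + 49.357/60 = 41.822617
  S ⇒ negate
  λ: 14.07′ = 0.234500°; total 34.234500
  E ⇒ keep positive
Point 3:
  Lat: 6 + 45.926/60 = 6.765433
  N ⇒ keep positive
  λ: 178 + 31.02/60 = 178.517000
  W → negative
Point 4:
  Lat: 44 + 11.4193/60 = 44.190322
  N ⇒ keep positive
  Longitude: 49.8164′ = 0.830273°; total 69.830273
  E → positive
Point 5:
  φ: 22 + 59.0383/60 = 22.983972
  N ⇒ keep positive
  Lon: 22.76′ = 0.379333°; total 179.379333
  W → negative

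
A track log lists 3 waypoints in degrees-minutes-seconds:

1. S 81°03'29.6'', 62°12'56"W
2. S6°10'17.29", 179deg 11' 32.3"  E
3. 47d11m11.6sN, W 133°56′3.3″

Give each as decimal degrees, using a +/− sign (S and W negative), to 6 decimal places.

1. -81.058222, -62.215556
2. -6.171469, 179.192306
3. 47.186556, -133.934250

Point 1:
  Lat: 3′ + 29.6″ = 3.49333′; 81 + 3.49333/60 = 81.0582222
  hemisphere S, so the sign is −
  Longitude: 62° + 12/60 + 56/3600 = 62 + 0.200000 + 0.015556 = 62.2155556
  hemisphere W, so the sign is −
Point 2:
  φ: 6 + 10/60 + 17.29/3600 = 6.1714694
  S ⇒ negate
  Longitude: 179 + 11/60 + 32.3/3600 = 179.1923056
  E → positive
Point 3:
  φ: 11′ + 11.6″ = 11.19333′; 47 + 11.19333/60 = 47.1865556
  N ⇒ keep positive
  λ: 56′ + 3.3″ = 56.05500′; 133 + 56.05500/60 = 133.9342500
  hemisphere W, so the sign is −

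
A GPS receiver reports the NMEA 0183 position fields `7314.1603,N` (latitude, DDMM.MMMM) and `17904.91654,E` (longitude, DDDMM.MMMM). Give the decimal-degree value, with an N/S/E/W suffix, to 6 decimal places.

73.236005° N, 179.081942° E

Latitude: degrees = first 2 digits = 73, minutes = 14.1603; 73 + 14.1603/60 = 73.2360050
Longitude: split at 3 digits → 179° and 4.91654′; 179 + 4.91654/60 = 179.0819423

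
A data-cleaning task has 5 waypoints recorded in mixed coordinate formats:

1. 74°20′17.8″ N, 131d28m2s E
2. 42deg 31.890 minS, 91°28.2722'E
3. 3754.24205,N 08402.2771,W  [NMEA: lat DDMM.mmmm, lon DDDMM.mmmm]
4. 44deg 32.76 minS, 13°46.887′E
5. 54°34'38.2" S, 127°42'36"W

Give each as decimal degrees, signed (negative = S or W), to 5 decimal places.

1. 74.33828, 131.46722
2. -42.53150, 91.47120
3. 37.90403, -84.03795
4. -44.54600, 13.78145
5. -54.57728, -127.71000

Point 1:
  Lat: 74° + 20/60 + 17.8/3600 = 74 + 0.333333 + 0.004944 = 74.338278
  N ⇒ keep positive
  λ: 28′ + 2″ = 28.03333′; 131 + 28.03333/60 = 131.467222
  E → positive
Point 2:
  Lat: 42 + 31.89/60 = 42.531500
  hemisphere S, so the sign is −
  Longitude: 91 + 28.2722/60 = 91.471203
  E → positive
Point 3:
  Latitude: split at 2 digits → 37° and 54.24205′; 37 + 54.24205/60 = 37.904034
  N → positive
  Lon: split at 3 digits → 084° and 2.2771′; 84 + 2.2771/60 = 84.037952
  W → negative
Point 4:
  φ: 32.76′ = 0.546000°; total 44.546000
  S ⇒ negate
  λ: 46.887′ = 0.781450°; total 13.781450
  E ⇒ keep positive
Point 5:
  φ: 54° + 34/60 + 38.2/3600 = 54 + 0.566667 + 0.010611 = 54.577278
  hemisphere S, so the sign is −
  λ: 42′ + 36″ = 42.60000′; 127 + 42.60000/60 = 127.710000
  hemisphere W, so the sign is −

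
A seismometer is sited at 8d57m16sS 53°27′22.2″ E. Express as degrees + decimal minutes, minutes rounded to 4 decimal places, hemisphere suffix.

Lat: 57 + 16/60 = 57.266667′
λ: seconds/60 = 0.37000; minutes = 27 + 0.37000 = 27.370000

8° 57.2667′ S, 53° 27.3700′ E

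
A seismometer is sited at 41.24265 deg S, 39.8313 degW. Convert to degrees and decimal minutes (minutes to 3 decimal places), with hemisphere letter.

41° 14.559′ S, 39° 49.878′ W

Latitude: fractional part 0.242650 → 14.55900 minutes
λ: 39° + 0.831300 × 60 = 39° 49.87800′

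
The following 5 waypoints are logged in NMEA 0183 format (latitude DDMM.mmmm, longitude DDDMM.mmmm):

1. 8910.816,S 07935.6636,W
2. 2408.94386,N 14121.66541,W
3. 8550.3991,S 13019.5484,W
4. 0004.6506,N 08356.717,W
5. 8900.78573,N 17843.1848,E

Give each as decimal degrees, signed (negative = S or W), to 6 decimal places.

Point 1:
  Lat: split at 2 digits → 89° and 10.816′; 89 + 10.816/60 = 89.1802667
  S → negative
  λ: split at 3 digits → 079° and 35.6636′; 79 + 35.6636/60 = 79.5943933
  W ⇒ negate
Point 2:
  Lat: split at 2 digits → 24° and 8.94386′; 24 + 8.94386/60 = 24.1490643
  N ⇒ keep positive
  Longitude: split at 3 digits → 141° and 21.66541′; 141 + 21.66541/60 = 141.3610902
  W → negative
Point 3:
  Lat: split at 2 digits → 85° and 50.3991′; 85 + 50.3991/60 = 85.8399850
  S ⇒ negate
  λ: split at 3 digits → 130° and 19.5484′; 130 + 19.5484/60 = 130.3258067
  W → negative
Point 4:
  φ: degrees = first 2 digits = 0, minutes = 4.6506; 0 + 4.6506/60 = 0.0775100
  N → positive
  λ: degrees = first 3 digits = 83, minutes = 56.717; 83 + 56.717/60 = 83.9452833
  W → negative
Point 5:
  Latitude: degrees = first 2 digits = 89, minutes = 0.78573; 89 + 0.78573/60 = 89.0130955
  N ⇒ keep positive
  Longitude: split at 3 digits → 178° and 43.1848′; 178 + 43.1848/60 = 178.7197467
  E ⇒ keep positive

1. -89.180267, -79.594393
2. 24.149064, -141.361090
3. -85.839985, -130.325807
4. 0.077510, -83.945283
5. 89.013096, 178.719747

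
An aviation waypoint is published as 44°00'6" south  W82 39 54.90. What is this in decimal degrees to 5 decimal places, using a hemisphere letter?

44.00167° S, 82.66525° W

Latitude: 44° + 0/60 + 6/3600 = 44 + 0.000000 + 0.001667 = 44.001667
λ: 82 + 39/60 + 54.9/3600 = 82.665250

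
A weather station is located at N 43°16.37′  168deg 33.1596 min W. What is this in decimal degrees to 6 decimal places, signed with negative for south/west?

Latitude: 43 + 16.37/60 = 43.2728333
N ⇒ keep positive
Lon: 33.1596′ = 0.552660°; total 168.5526600
W → negative

43.272833, -168.552660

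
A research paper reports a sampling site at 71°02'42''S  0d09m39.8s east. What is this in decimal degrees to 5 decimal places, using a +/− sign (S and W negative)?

Lat: 71 + 2/60 + 42/3600 = 71.045000
hemisphere S, so the sign is −
λ: 9′ + 39.8″ = 9.66333′; 0 + 9.66333/60 = 0.161056
E ⇒ keep positive

-71.04500, 0.16106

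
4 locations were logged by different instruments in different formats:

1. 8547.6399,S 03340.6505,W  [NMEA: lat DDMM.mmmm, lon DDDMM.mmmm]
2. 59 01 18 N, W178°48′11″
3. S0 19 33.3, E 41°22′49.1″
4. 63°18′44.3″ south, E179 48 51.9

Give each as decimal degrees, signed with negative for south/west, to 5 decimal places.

Point 1:
  φ: degrees = first 2 digits = 85, minutes = 47.6399; 85 + 47.6399/60 = 85.793998
  S ⇒ negate
  λ: degrees = first 3 digits = 33, minutes = 40.6505; 33 + 40.6505/60 = 33.677508
  hemisphere W, so the sign is −
Point 2:
  Lat: 1′ + 18″ = 1.30000′; 59 + 1.30000/60 = 59.021667
  N → positive
  λ: 178° + 48/60 + 11/3600 = 178 + 0.800000 + 0.003056 = 178.803056
  W ⇒ negate
Point 3:
  Latitude: 0 + 19/60 + 33.3/3600 = 0.325917
  S ⇒ negate
  λ: 41 + 22/60 + 49.1/3600 = 41.380306
  E → positive
Point 4:
  Latitude: 18′ + 44.3″ = 18.73833′; 63 + 18.73833/60 = 63.312306
  hemisphere S, so the sign is −
  Longitude: 179° + 48/60 + 51.9/3600 = 179 + 0.800000 + 0.014417 = 179.814417
  E ⇒ keep positive

1. -85.79400, -33.67751
2. 59.02167, -178.80306
3. -0.32592, 41.38031
4. -63.31231, 179.81442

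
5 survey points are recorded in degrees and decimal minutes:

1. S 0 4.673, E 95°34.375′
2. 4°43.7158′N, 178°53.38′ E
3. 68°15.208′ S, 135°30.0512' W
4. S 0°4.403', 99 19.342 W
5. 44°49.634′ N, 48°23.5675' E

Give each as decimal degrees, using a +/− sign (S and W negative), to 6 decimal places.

1. -0.077883, 95.572917
2. 4.728597, 178.889667
3. -68.253467, -135.500853
4. -0.073383, -99.322367
5. 44.827233, 48.392792

Point 1:
  φ: 4.673′ = 0.077883°; total 0.0778833
  S ⇒ negate
  Lon: 95 + 34.375/60 = 95.5729167
  E → positive
Point 2:
  Lat: 4 + 43.7158/60 = 4.7285967
  N ⇒ keep positive
  Longitude: 53.38′ = 0.889667°; total 178.8896667
  E ⇒ keep positive
Point 3:
  Latitude: 15.208′ = 0.253467°; total 68.2534667
  S ⇒ negate
  Longitude: 135 + 30.0512/60 = 135.5008533
  W ⇒ negate
Point 4:
  Lat: 0 + 4.403/60 = 0.0733833
  hemisphere S, so the sign is −
  λ: 19.342′ = 0.322367°; total 99.3223667
  hemisphere W, so the sign is −
Point 5:
  φ: 49.634′ = 0.827233°; total 44.8272333
  N → positive
  λ: 48 + 23.5675/60 = 48.3927917
  E → positive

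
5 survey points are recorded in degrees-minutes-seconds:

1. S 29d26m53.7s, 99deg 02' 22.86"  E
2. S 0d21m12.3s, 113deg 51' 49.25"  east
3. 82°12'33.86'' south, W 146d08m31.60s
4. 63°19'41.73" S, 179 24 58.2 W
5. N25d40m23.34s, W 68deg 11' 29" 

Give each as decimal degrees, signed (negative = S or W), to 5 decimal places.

1. -29.44825, 99.03968
2. -0.35342, 113.86368
3. -82.20941, -146.14211
4. -63.32826, -179.41617
5. 25.67315, -68.19139

Point 1:
  φ: 26′ + 53.7″ = 26.89500′; 29 + 26.89500/60 = 29.448250
  S → negative
  Lon: 2′ + 22.86″ = 2.38100′; 99 + 2.38100/60 = 99.039683
  E ⇒ keep positive
Point 2:
  φ: 0° + 21/60 + 12.3/3600 = 0 + 0.350000 + 0.003417 = 0.353417
  S ⇒ negate
  λ: 113 + 51/60 + 49.25/3600 = 113.863681
  E → positive
Point 3:
  Lat: 12′ + 33.86″ = 12.56433′; 82 + 12.56433/60 = 82.209406
  S ⇒ negate
  Longitude: 146 + 8/60 + 31.6/3600 = 146.142111
  hemisphere W, so the sign is −
Point 4:
  φ: 63 + 19/60 + 41.73/3600 = 63.328258
  S ⇒ negate
  Longitude: 179 + 24/60 + 58.2/3600 = 179.416167
  W → negative
Point 5:
  φ: 25 + 40/60 + 23.34/3600 = 25.673150
  N ⇒ keep positive
  Longitude: 11′ + 29″ = 11.48333′; 68 + 11.48333/60 = 68.191389
  hemisphere W, so the sign is −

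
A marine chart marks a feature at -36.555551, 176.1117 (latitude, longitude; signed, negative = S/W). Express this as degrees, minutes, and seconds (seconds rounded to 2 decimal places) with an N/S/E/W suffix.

Latitude is negative → S; |value| = 36.555551
φ: 0.555551° → 33.33306′; 0.33306 × 60 = 19.9836″
Longitude: 0.111700 × 60 = 6.70200′ → 6′, remainder × 60 = 42.1200″

36°33′19.98″ S, 176°06′42.12″ E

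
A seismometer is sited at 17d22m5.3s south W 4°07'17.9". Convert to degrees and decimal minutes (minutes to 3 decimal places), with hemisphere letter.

17° 22.088′ S, 4° 7.298′ W

Lat: 22 + 5.3/60 = 22.08833′
Lon: seconds/60 = 0.29833; minutes = 7 + 0.29833 = 7.29833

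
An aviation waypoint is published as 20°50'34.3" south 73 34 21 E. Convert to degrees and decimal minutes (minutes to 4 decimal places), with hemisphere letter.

20° 50.5717′ S, 73° 34.3500′ E

Lat: 50 + 34.3/60 = 50.571667′
λ: 34 + 21/60 = 34.350000′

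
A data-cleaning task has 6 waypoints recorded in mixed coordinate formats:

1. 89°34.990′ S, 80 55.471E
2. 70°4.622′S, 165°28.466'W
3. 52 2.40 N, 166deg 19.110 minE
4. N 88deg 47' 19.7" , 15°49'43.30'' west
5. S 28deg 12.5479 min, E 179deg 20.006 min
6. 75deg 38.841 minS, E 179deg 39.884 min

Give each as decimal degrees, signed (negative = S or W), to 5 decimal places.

Point 1:
  φ: 89 + 34.99/60 = 89.583167
  S → negative
  λ: 80 + 55.471/60 = 80.924517
  E → positive
Point 2:
  Lat: 4.622′ = 0.077033°; total 70.077033
  hemisphere S, so the sign is −
  Longitude: 165 + 28.466/60 = 165.474433
  W ⇒ negate
Point 3:
  Latitude: 2.4′ = 0.040000°; total 52.040000
  N ⇒ keep positive
  λ: 19.11′ = 0.318500°; total 166.318500
  E → positive
Point 4:
  Lat: 88 + 47/60 + 19.7/3600 = 88.788806
  N ⇒ keep positive
  λ: 15° + 49/60 + 43.3/3600 = 15 + 0.816667 + 0.012028 = 15.828694
  hemisphere W, so the sign is −
Point 5:
  Latitude: 28 + 12.5479/60 = 28.209132
  S → negative
  λ: 20.006′ = 0.333433°; total 179.333433
  E → positive
Point 6:
  Latitude: 38.841′ = 0.647350°; total 75.647350
  hemisphere S, so the sign is −
  Longitude: 179 + 39.884/60 = 179.664733
  E → positive

1. -89.58317, 80.92452
2. -70.07703, -165.47443
3. 52.04000, 166.31850
4. 88.78881, -15.82869
5. -28.20913, 179.33343
6. -75.64735, 179.66473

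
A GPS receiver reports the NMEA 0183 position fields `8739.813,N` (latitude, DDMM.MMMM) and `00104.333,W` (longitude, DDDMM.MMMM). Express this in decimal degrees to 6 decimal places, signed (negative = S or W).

87.663550, -1.072217

φ: split at 2 digits → 87° and 39.813′; 87 + 39.813/60 = 87.6635500
N ⇒ keep positive
Longitude: degrees = first 3 digits = 1, minutes = 4.333; 1 + 4.333/60 = 1.0722167
W ⇒ negate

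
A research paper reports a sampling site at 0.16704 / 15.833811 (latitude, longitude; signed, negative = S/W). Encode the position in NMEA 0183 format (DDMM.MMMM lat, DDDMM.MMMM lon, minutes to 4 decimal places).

Latitude: fractional part 0.167040 → 10.022400 minutes
Lon: 15° + 0.833811 × 60 = 15° 50.028660′

0010.0224,N / 01550.0287,E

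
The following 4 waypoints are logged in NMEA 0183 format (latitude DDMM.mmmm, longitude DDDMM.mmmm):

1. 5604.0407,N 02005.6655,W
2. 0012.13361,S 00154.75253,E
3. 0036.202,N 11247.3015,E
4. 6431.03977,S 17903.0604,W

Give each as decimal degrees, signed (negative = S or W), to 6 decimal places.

Point 1:
  φ: split at 2 digits → 56° and 4.0407′; 56 + 4.0407/60 = 56.0673450
  N ⇒ keep positive
  Lon: split at 3 digits → 020° and 5.6655′; 20 + 5.6655/60 = 20.0944250
  W ⇒ negate
Point 2:
  Latitude: degrees = first 2 digits = 0, minutes = 12.13361; 0 + 12.13361/60 = 0.2022268
  hemisphere S, so the sign is −
  λ: split at 3 digits → 001° and 54.75253′; 1 + 54.75253/60 = 1.9125422
  E → positive
Point 3:
  φ: degrees = first 2 digits = 0, minutes = 36.202; 0 + 36.202/60 = 0.6033667
  N → positive
  λ: split at 3 digits → 112° and 47.3015′; 112 + 47.3015/60 = 112.7883583
  E → positive
Point 4:
  Latitude: split at 2 digits → 64° and 31.03977′; 64 + 31.03977/60 = 64.5173295
  S → negative
  Lon: degrees = first 3 digits = 179, minutes = 3.0604; 179 + 3.0604/60 = 179.0510067
  hemisphere W, so the sign is −

1. 56.067345, -20.094425
2. -0.202227, 1.912542
3. 0.603367, 112.788358
4. -64.517330, -179.051007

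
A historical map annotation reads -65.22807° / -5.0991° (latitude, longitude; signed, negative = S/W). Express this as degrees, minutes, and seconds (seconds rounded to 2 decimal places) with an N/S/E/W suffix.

Latitude is negative → S; |value| = 65.228070
Latitude: 0.228070° → 13.68420′; 0.68420 × 60 = 41.0520″
Longitude is negative → W; |value| = 5.099100
Longitude: 0.099100° → 5.94600′; 0.94600 × 60 = 56.7600″

65°13′41.05″ S, 5°05′56.76″ W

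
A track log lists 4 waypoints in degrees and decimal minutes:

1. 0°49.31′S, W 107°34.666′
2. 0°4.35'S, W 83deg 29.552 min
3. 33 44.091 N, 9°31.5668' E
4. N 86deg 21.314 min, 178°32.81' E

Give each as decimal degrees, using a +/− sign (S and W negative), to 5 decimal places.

1. -0.82183, -107.57777
2. -0.07250, -83.49253
3. 33.73485, 9.52611
4. 86.35523, 178.54683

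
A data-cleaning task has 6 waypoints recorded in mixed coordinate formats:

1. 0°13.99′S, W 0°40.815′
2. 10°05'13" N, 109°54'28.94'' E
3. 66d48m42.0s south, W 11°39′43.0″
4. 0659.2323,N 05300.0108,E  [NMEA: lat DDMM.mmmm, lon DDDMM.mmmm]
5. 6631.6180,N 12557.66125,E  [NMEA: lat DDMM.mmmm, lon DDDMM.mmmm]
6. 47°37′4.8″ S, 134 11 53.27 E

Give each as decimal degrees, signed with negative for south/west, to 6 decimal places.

Point 1:
  φ: 0 + 13.99/60 = 0.2331667
  S → negative
  λ: 40.815′ = 0.680250°; total 0.6802500
  hemisphere W, so the sign is −
Point 2:
  φ: 10° + 5/60 + 13/3600 = 10 + 0.083333 + 0.003611 = 10.0869444
  N ⇒ keep positive
  λ: 54′ + 28.94″ = 54.48233′; 109 + 54.48233/60 = 109.9080389
  E → positive
Point 3:
  φ: 48′ + 42″ = 48.70000′; 66 + 48.70000/60 = 66.8116667
  S ⇒ negate
  λ: 39′ + 43″ = 39.71667′; 11 + 39.71667/60 = 11.6619444
  W → negative
Point 4:
  Lat: split at 2 digits → 06° and 59.2323′; 6 + 59.2323/60 = 6.9872050
  N ⇒ keep positive
  λ: split at 3 digits → 053° and 0.0108′; 53 + 0.0108/60 = 53.0001800
  E ⇒ keep positive
Point 5:
  Latitude: degrees = first 2 digits = 66, minutes = 31.618; 66 + 31.618/60 = 66.5269667
  N ⇒ keep positive
  Longitude: degrees = first 3 digits = 125, minutes = 57.66125; 125 + 57.66125/60 = 125.9610208
  E ⇒ keep positive
Point 6:
  Lat: 37′ + 4.8″ = 37.08000′; 47 + 37.08000/60 = 47.6180000
  S ⇒ negate
  Lon: 134° + 11/60 + 53.27/3600 = 134 + 0.183333 + 0.014797 = 134.1981306
  E ⇒ keep positive

1. -0.233167, -0.680250
2. 10.086944, 109.908039
3. -66.811667, -11.661944
4. 6.987205, 53.000180
5. 66.526967, 125.961021
6. -47.618000, 134.198131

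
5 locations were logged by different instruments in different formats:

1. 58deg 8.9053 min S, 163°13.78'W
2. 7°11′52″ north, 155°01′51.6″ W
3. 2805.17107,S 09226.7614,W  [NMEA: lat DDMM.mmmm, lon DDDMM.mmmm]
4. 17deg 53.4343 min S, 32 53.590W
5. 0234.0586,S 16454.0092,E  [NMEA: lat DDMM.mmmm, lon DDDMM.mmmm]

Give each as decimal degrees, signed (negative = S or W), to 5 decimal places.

Point 1:
  Latitude: 8.9053′ = 0.148422°; total 58.148422
  S ⇒ negate
  λ: 163 + 13.78/60 = 163.229667
  hemisphere W, so the sign is −
Point 2:
  φ: 11′ + 52″ = 11.86667′; 7 + 11.86667/60 = 7.197778
  N ⇒ keep positive
  Lon: 155° + 1/60 + 51.6/3600 = 155 + 0.016667 + 0.014333 = 155.031000
  W ⇒ negate
Point 3:
  φ: degrees = first 2 digits = 28, minutes = 5.17107; 28 + 5.17107/60 = 28.086185
  hemisphere S, so the sign is −
  λ: split at 3 digits → 092° and 26.7614′; 92 + 26.7614/60 = 92.446023
  hemisphere W, so the sign is −
Point 4:
  φ: 17 + 53.4343/60 = 17.890572
  S ⇒ negate
  λ: 53.59′ = 0.893167°; total 32.893167
  W → negative
Point 5:
  Lat: split at 2 digits → 02° and 34.0586′; 2 + 34.0586/60 = 2.567643
  hemisphere S, so the sign is −
  Lon: split at 3 digits → 164° and 54.0092′; 164 + 54.0092/60 = 164.900153
  E ⇒ keep positive

1. -58.14842, -163.22967
2. 7.19778, -155.03100
3. -28.08618, -92.44602
4. -17.89057, -32.89317
5. -2.56764, 164.90015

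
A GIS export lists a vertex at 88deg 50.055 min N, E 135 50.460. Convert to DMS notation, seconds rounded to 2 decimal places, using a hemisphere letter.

88°50′3.30″ N, 135°50′27.60″ E

Lat: 50.05500′ → 50′ and 0.05500 × 60 = 3.3000″
Lon: 50.46000′ → 50′ and 0.46000 × 60 = 27.6000″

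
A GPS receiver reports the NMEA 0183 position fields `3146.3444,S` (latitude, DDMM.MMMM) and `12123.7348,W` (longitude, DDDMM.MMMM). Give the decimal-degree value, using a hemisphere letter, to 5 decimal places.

31.77241° S, 121.39558° W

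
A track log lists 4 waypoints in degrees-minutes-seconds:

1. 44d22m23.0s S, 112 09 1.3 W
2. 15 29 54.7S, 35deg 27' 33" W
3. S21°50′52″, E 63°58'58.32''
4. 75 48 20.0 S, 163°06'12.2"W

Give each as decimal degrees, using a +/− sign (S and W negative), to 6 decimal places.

Point 1:
  Latitude: 44° + 22/60 + 23/3600 = 44 + 0.366667 + 0.006389 = 44.3730556
  S → negative
  Longitude: 112 + 9/60 + 1.3/3600 = 112.1503611
  hemisphere W, so the sign is −
Point 2:
  φ: 15° + 29/60 + 54.7/3600 = 15 + 0.483333 + 0.015194 = 15.4985278
  S → negative
  λ: 35 + 27/60 + 33/3600 = 35.4591667
  W → negative
Point 3:
  Latitude: 21° + 50/60 + 52/3600 = 21 + 0.833333 + 0.014444 = 21.8477778
  hemisphere S, so the sign is −
  Lon: 58′ + 58.32″ = 58.97200′; 63 + 58.97200/60 = 63.9828667
  E ⇒ keep positive
Point 4:
  Lat: 48′ + 20″ = 48.33333′; 75 + 48.33333/60 = 75.8055556
  S ⇒ negate
  Lon: 163° + 6/60 + 12.2/3600 = 163 + 0.100000 + 0.003389 = 163.1033889
  hemisphere W, so the sign is −

1. -44.373056, -112.150361
2. -15.498528, -35.459167
3. -21.847778, 63.982867
4. -75.805556, -163.103389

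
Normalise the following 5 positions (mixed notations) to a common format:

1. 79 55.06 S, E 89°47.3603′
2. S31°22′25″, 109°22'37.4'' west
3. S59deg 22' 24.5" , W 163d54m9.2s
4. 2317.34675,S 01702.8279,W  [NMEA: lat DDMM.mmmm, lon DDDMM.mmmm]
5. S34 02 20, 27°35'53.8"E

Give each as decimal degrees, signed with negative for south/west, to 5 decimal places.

1. -79.91767, 89.78934
2. -31.37361, -109.37706
3. -59.37347, -163.90256
4. -23.28911, -17.04713
5. -34.03889, 27.59828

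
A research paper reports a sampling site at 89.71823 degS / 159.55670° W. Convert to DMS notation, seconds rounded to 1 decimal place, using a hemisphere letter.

89°43′5.6″ S, 159°33′24.1″ W

Lat: 0.718230 × 60 = 43.09380′ → 43′, remainder × 60 = 5.628″
Longitude: whole degrees 159; 33.40200′ → 33′ and 24.120″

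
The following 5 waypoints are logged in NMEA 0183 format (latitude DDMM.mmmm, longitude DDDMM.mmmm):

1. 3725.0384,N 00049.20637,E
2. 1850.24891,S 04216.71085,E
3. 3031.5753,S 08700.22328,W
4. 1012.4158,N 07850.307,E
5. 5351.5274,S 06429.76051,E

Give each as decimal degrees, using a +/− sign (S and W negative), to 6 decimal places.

Point 1:
  Latitude: split at 2 digits → 37° and 25.0384′; 37 + 25.0384/60 = 37.4173067
  N ⇒ keep positive
  Longitude: degrees = first 3 digits = 0, minutes = 49.20637; 0 + 49.20637/60 = 0.8201062
  E ⇒ keep positive
Point 2:
  φ: split at 2 digits → 18° and 50.24891′; 18 + 50.24891/60 = 18.8374818
  hemisphere S, so the sign is −
  Lon: degrees = first 3 digits = 42, minutes = 16.71085; 42 + 16.71085/60 = 42.2785142
  E ⇒ keep positive
Point 3:
  φ: split at 2 digits → 30° and 31.5753′; 30 + 31.5753/60 = 30.5262550
  S ⇒ negate
  Lon: split at 3 digits → 087° and 0.22328′; 87 + 0.22328/60 = 87.0037213
  W → negative
Point 4:
  φ: split at 2 digits → 10° and 12.4158′; 10 + 12.4158/60 = 10.2069300
  N → positive
  Longitude: degrees = first 3 digits = 78, minutes = 50.307; 78 + 50.307/60 = 78.8384500
  E → positive
Point 5:
  φ: degrees = first 2 digits = 53, minutes = 51.5274; 53 + 51.5274/60 = 53.8587900
  S ⇒ negate
  λ: split at 3 digits → 064° and 29.76051′; 64 + 29.76051/60 = 64.4960085
  E ⇒ keep positive

1. 37.417307, 0.820106
2. -18.837482, 42.278514
3. -30.526255, -87.003721
4. 10.206930, 78.838450
5. -53.858790, 64.496009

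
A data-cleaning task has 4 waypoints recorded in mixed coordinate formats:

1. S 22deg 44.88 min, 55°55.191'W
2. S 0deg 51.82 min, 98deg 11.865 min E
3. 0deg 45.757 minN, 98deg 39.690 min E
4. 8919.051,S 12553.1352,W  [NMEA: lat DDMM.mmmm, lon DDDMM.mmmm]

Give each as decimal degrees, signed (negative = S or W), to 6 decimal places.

1. -22.748000, -55.919850
2. -0.863667, 98.197750
3. 0.762617, 98.661500
4. -89.317517, -125.885587

Point 1:
  Lat: 44.88′ = 0.748000°; total 22.7480000
  S → negative
  λ: 55.191′ = 0.919850°; total 55.9198500
  hemisphere W, so the sign is −
Point 2:
  Latitude: 51.82′ = 0.863667°; total 0.8636667
  S → negative
  Lon: 98 + 11.865/60 = 98.1977500
  E → positive
Point 3:
  Lat: 0 + 45.757/60 = 0.7626167
  N → positive
  λ: 39.69′ = 0.661500°; total 98.6615000
  E ⇒ keep positive
Point 4:
  φ: split at 2 digits → 89° and 19.051′; 89 + 19.051/60 = 89.3175167
  hemisphere S, so the sign is −
  λ: degrees = first 3 digits = 125, minutes = 53.1352; 125 + 53.1352/60 = 125.8855867
  hemisphere W, so the sign is −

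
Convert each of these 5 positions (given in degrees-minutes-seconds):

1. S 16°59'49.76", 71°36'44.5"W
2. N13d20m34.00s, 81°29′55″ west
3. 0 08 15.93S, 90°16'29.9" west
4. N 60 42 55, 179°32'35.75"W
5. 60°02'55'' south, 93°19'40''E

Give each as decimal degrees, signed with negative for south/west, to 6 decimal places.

1. -16.997156, -71.612361
2. 13.342778, -81.498611
3. -0.137758, -90.274972
4. 60.715278, -179.543264
5. -60.048611, 93.327778

Point 1:
  Lat: 16° + 59/60 + 49.76/3600 = 16 + 0.983333 + 0.013822 = 16.9971556
  S → negative
  Longitude: 36′ + 44.5″ = 36.74167′; 71 + 36.74167/60 = 71.6123611
  W → negative
Point 2:
  Lat: 13° + 20/60 + 34/3600 = 13 + 0.333333 + 0.009444 = 13.3427778
  N ⇒ keep positive
  Lon: 81 + 29/60 + 55/3600 = 81.4986111
  hemisphere W, so the sign is −
Point 3:
  Lat: 0° + 8/60 + 15.93/3600 = 0 + 0.133333 + 0.004425 = 0.1377583
  hemisphere S, so the sign is −
  Longitude: 16′ + 29.9″ = 16.49833′; 90 + 16.49833/60 = 90.2749722
  W → negative
Point 4:
  Latitude: 60 + 42/60 + 55/3600 = 60.7152778
  N ⇒ keep positive
  Lon: 179 + 32/60 + 35.75/3600 = 179.5432639
  W ⇒ negate
Point 5:
  φ: 2′ + 55″ = 2.91667′; 60 + 2.91667/60 = 60.0486111
  S → negative
  Lon: 93° + 19/60 + 40/3600 = 93 + 0.316667 + 0.011111 = 93.3277778
  E ⇒ keep positive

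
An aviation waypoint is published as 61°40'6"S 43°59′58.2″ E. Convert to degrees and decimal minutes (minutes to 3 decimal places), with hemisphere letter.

Latitude: 40 + 6/60 = 40.10000′
λ: 59 + 58.2/60 = 59.97000′

61° 40.100′ S, 43° 59.970′ E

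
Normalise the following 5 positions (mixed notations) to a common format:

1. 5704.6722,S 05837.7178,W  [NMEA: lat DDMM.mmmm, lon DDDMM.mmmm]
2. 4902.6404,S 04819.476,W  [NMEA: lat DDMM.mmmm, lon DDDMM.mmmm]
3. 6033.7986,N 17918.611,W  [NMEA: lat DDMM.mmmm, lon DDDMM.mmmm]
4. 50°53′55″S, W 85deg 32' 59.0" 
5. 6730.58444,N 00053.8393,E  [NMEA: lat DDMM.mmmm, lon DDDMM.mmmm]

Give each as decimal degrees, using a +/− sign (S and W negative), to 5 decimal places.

1. -57.07787, -58.62863
2. -49.04401, -48.32460
3. 60.56331, -179.31018
4. -50.89861, -85.54972
5. 67.50974, 0.89732

Point 1:
  φ: degrees = first 2 digits = 57, minutes = 4.6722; 57 + 4.6722/60 = 57.077870
  S ⇒ negate
  Longitude: split at 3 digits → 058° and 37.7178′; 58 + 37.7178/60 = 58.628630
  hemisphere W, so the sign is −
Point 2:
  Latitude: degrees = first 2 digits = 49, minutes = 2.6404; 49 + 2.6404/60 = 49.044007
  S ⇒ negate
  Lon: split at 3 digits → 048° and 19.476′; 48 + 19.476/60 = 48.324600
  hemisphere W, so the sign is −
Point 3:
  φ: split at 2 digits → 60° and 33.7986′; 60 + 33.7986/60 = 60.563310
  N ⇒ keep positive
  λ: degrees = first 3 digits = 179, minutes = 18.611; 179 + 18.611/60 = 179.310183
  hemisphere W, so the sign is −
Point 4:
  φ: 50° + 53/60 + 55/3600 = 50 + 0.883333 + 0.015278 = 50.898611
  hemisphere S, so the sign is −
  λ: 32′ + 59″ = 32.98333′; 85 + 32.98333/60 = 85.549722
  W ⇒ negate
Point 5:
  Lat: split at 2 digits → 67° and 30.58444′; 67 + 30.58444/60 = 67.509741
  N ⇒ keep positive
  λ: degrees = first 3 digits = 0, minutes = 53.8393; 0 + 53.8393/60 = 0.897322
  E → positive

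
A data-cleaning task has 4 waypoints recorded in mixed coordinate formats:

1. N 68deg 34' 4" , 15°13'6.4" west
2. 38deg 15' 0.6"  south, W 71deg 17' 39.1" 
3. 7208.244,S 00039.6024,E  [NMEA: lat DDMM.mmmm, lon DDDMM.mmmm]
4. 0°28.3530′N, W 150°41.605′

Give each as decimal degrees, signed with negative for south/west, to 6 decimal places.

1. 68.567778, -15.218444
2. -38.250167, -71.294194
3. -72.137400, 0.660040
4. 0.472550, -150.693417

Point 1:
  Latitude: 68° + 34/60 + 4/3600 = 68 + 0.566667 + 0.001111 = 68.5677778
  N ⇒ keep positive
  Lon: 15 + 13/60 + 6.4/3600 = 15.2184444
  W → negative
Point 2:
  Lat: 38 + 15/60 + 0.6/3600 = 38.2501667
  S ⇒ negate
  Longitude: 71° + 17/60 + 39.1/3600 = 71 + 0.283333 + 0.010861 = 71.2941944
  W ⇒ negate
Point 3:
  φ: split at 2 digits → 72° and 8.244′; 72 + 8.244/60 = 72.1374000
  S → negative
  Lon: split at 3 digits → 000° and 39.6024′; 0 + 39.6024/60 = 0.6600400
  E → positive
Point 4:
  Lat: 0 + 28.353/60 = 0.4725500
  N → positive
  λ: 41.605′ = 0.693417°; total 150.6934167
  W → negative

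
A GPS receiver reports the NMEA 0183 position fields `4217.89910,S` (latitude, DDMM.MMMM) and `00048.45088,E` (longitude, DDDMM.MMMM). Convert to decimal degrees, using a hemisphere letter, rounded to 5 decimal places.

Lat: degrees = first 2 digits = 42, minutes = 17.8991; 42 + 17.8991/60 = 42.298318
Lon: degrees = first 3 digits = 0, minutes = 48.45088; 0 + 48.45088/60 = 0.807515

42.29832° S, 0.80751° E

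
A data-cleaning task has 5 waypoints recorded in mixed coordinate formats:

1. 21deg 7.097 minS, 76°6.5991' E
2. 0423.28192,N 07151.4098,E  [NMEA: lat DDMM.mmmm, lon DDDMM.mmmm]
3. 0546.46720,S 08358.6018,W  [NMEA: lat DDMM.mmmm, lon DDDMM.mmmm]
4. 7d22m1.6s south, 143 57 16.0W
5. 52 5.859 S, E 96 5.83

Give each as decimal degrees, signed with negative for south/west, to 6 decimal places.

1. -21.118283, 76.109985
2. 4.388032, 71.856830
3. -5.774453, -83.976697
4. -7.367111, -143.954444
5. -52.097650, 96.097167

Point 1:
  Latitude: 7.097′ = 0.118283°; total 21.1182833
  S ⇒ negate
  λ: 6.5991′ = 0.109985°; total 76.1099850
  E ⇒ keep positive
Point 2:
  Lat: split at 2 digits → 04° and 23.28192′; 4 + 23.28192/60 = 4.3880320
  N ⇒ keep positive
  Lon: degrees = first 3 digits = 71, minutes = 51.4098; 71 + 51.4098/60 = 71.8568300
  E → positive
Point 3:
  Latitude: degrees = first 2 digits = 5, minutes = 46.4672; 5 + 46.4672/60 = 5.7744533
  hemisphere S, so the sign is −
  Lon: degrees = first 3 digits = 83, minutes = 58.6018; 83 + 58.6018/60 = 83.9766967
  W → negative
Point 4:
  Latitude: 7 + 22/60 + 1.6/3600 = 7.3671111
  S ⇒ negate
  Longitude: 143 + 57/60 + 16/3600 = 143.9544444
  hemisphere W, so the sign is −
Point 5:
  φ: 5.859′ = 0.097650°; total 52.0976500
  S → negative
  λ: 96 + 5.83/60 = 96.0971667
  E → positive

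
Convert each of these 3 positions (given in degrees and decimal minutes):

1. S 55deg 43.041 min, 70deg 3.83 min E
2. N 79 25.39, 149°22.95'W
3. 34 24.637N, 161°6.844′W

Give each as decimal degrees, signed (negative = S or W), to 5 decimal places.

Point 1:
  Lat: 43.041′ = 0.717350°; total 55.717350
  hemisphere S, so the sign is −
  Lon: 3.83′ = 0.063833°; total 70.063833
  E ⇒ keep positive
Point 2:
  Latitude: 25.39′ = 0.423167°; total 79.423167
  N ⇒ keep positive
  Longitude: 22.95′ = 0.382500°; total 149.382500
  hemisphere W, so the sign is −
Point 3:
  Lat: 34 + 24.637/60 = 34.410617
  N ⇒ keep positive
  Longitude: 161 + 6.844/60 = 161.114067
  W ⇒ negate

1. -55.71735, 70.06383
2. 79.42317, -149.38250
3. 34.41062, -161.11407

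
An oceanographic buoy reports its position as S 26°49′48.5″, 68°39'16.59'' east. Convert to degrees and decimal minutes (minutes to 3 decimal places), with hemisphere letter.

26° 49.808′ S, 68° 39.277′ E

Latitude: seconds/60 = 0.80833; minutes = 49 + 0.80833 = 49.80833
Longitude: seconds/60 = 0.27650; minutes = 39 + 0.27650 = 39.27650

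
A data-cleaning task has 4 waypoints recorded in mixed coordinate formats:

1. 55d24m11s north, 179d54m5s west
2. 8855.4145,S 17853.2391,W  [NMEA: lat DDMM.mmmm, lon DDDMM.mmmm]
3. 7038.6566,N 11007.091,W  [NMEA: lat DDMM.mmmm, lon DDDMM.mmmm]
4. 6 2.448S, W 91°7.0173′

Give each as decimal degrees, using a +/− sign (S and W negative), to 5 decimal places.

1. 55.40306, -179.90139
2. -88.92358, -178.88732
3. 70.64428, -110.11818
4. -6.04080, -91.11696

Point 1:
  Latitude: 55 + 24/60 + 11/3600 = 55.403056
  N ⇒ keep positive
  λ: 179° + 54/60 + 5/3600 = 179 + 0.900000 + 0.001389 = 179.901389
  W → negative
Point 2:
  Latitude: degrees = first 2 digits = 88, minutes = 55.4145; 88 + 55.4145/60 = 88.923575
  hemisphere S, so the sign is −
  λ: degrees = first 3 digits = 178, minutes = 53.2391; 178 + 53.2391/60 = 178.887318
  hemisphere W, so the sign is −
Point 3:
  Latitude: degrees = first 2 digits = 70, minutes = 38.6566; 70 + 38.6566/60 = 70.644277
  N → positive
  Longitude: degrees = first 3 digits = 110, minutes = 7.091; 110 + 7.091/60 = 110.118183
  W → negative
Point 4:
  Lat: 6 + 2.448/60 = 6.040800
  hemisphere S, so the sign is −
  λ: 7.0173′ = 0.116955°; total 91.116955
  W ⇒ negate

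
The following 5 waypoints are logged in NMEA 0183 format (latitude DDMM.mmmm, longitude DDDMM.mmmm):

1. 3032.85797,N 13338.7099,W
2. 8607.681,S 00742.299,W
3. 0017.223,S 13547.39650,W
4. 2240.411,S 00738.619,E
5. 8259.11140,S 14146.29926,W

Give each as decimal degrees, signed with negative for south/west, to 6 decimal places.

1. 30.547633, -133.645165
2. -86.128017, -7.704983
3. -0.287050, -135.789942
4. -22.673517, 7.643650
5. -82.985190, -141.771654

Point 1:
  φ: split at 2 digits → 30° and 32.85797′; 30 + 32.85797/60 = 30.5476328
  N ⇒ keep positive
  Lon: degrees = first 3 digits = 133, minutes = 38.7099; 133 + 38.7099/60 = 133.6451650
  hemisphere W, so the sign is −
Point 2:
  Lat: degrees = first 2 digits = 86, minutes = 7.681; 86 + 7.681/60 = 86.1280167
  S → negative
  λ: degrees = first 3 digits = 7, minutes = 42.299; 7 + 42.299/60 = 7.7049833
  W → negative
Point 3:
  Latitude: degrees = first 2 digits = 0, minutes = 17.223; 0 + 17.223/60 = 0.2870500
  hemisphere S, so the sign is −
  λ: degrees = first 3 digits = 135, minutes = 47.3965; 135 + 47.3965/60 = 135.7899417
  W → negative
Point 4:
  φ: degrees = first 2 digits = 22, minutes = 40.411; 22 + 40.411/60 = 22.6735167
  hemisphere S, so the sign is −
  Lon: split at 3 digits → 007° and 38.619′; 7 + 38.619/60 = 7.6436500
  E → positive
Point 5:
  Latitude: split at 2 digits → 82° and 59.1114′; 82 + 59.1114/60 = 82.9851900
  hemisphere S, so the sign is −
  λ: split at 3 digits → 141° and 46.29926′; 141 + 46.29926/60 = 141.7716543
  hemisphere W, so the sign is −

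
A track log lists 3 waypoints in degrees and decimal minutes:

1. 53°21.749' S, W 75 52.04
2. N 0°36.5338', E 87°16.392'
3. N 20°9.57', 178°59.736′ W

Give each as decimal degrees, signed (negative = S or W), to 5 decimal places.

Point 1:
  Latitude: 53 + 21.749/60 = 53.362483
  S → negative
  λ: 75 + 52.04/60 = 75.867333
  hemisphere W, so the sign is −
Point 2:
  Lat: 36.5338′ = 0.608897°; total 0.608897
  N ⇒ keep positive
  Longitude: 87 + 16.392/60 = 87.273200
  E → positive
Point 3:
  Lat: 20 + 9.57/60 = 20.159500
  N ⇒ keep positive
  Longitude: 59.736′ = 0.995600°; total 178.995600
  hemisphere W, so the sign is −

1. -53.36248, -75.86733
2. 0.60890, 87.27320
3. 20.15950, -178.99560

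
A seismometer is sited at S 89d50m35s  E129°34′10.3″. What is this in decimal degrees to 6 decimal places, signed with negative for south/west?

Lat: 89 + 50/60 + 35/3600 = 89.8430556
hemisphere S, so the sign is −
Longitude: 129 + 34/60 + 10.3/3600 = 129.5695278
E → positive

-89.843056, 129.569528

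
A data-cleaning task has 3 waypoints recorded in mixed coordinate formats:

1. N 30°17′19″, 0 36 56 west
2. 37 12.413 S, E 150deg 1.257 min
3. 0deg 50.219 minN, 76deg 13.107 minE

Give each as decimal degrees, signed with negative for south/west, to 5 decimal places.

1. 30.28861, -0.61556
2. -37.20688, 150.02095
3. 0.83698, 76.21845

Point 1:
  Latitude: 30 + 17/60 + 19/3600 = 30.288611
  N → positive
  Lon: 0° + 36/60 + 56/3600 = 0 + 0.600000 + 0.015556 = 0.615556
  W → negative
Point 2:
  Lat: 37 + 12.413/60 = 37.206883
  S ⇒ negate
  λ: 150 + 1.257/60 = 150.020950
  E ⇒ keep positive
Point 3:
  Latitude: 0 + 50.219/60 = 0.836983
  N ⇒ keep positive
  Longitude: 76 + 13.107/60 = 76.218450
  E ⇒ keep positive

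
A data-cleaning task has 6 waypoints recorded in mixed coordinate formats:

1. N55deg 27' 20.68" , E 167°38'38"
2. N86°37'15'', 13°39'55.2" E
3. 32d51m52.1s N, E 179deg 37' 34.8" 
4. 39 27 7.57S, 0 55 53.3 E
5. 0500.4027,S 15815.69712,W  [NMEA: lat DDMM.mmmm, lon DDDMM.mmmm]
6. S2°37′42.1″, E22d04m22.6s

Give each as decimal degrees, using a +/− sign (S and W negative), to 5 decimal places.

Point 1:
  Latitude: 27′ + 20.68″ = 27.34467′; 55 + 27.34467/60 = 55.455744
  N → positive
  Longitude: 167 + 38/60 + 38/3600 = 167.643889
  E → positive
Point 2:
  φ: 86 + 37/60 + 15/3600 = 86.620833
  N → positive
  λ: 39′ + 55.2″ = 39.92000′; 13 + 39.92000/60 = 13.665333
  E → positive
Point 3:
  Lat: 32° + 51/60 + 52.1/3600 = 32 + 0.850000 + 0.014472 = 32.864472
  N → positive
  λ: 37′ + 34.8″ = 37.58000′; 179 + 37.58000/60 = 179.626333
  E ⇒ keep positive
Point 4:
  φ: 39° + 27/60 + 7.57/3600 = 39 + 0.450000 + 0.002103 = 39.452103
  hemisphere S, so the sign is −
  Longitude: 0 + 55/60 + 53.3/3600 = 0.931472
  E ⇒ keep positive
Point 5:
  φ: split at 2 digits → 05° and 0.4027′; 5 + 0.4027/60 = 5.006712
  S ⇒ negate
  λ: split at 3 digits → 158° and 15.69712′; 158 + 15.69712/60 = 158.261619
  W → negative
Point 6:
  Lat: 2° + 37/60 + 42.1/3600 = 2 + 0.616667 + 0.011694 = 2.628361
  S ⇒ negate
  Lon: 22° + 4/60 + 22.6/3600 = 22 + 0.066667 + 0.006278 = 22.072944
  E ⇒ keep positive

1. 55.45574, 167.64389
2. 86.62083, 13.66533
3. 32.86447, 179.62633
4. -39.45210, 0.93147
5. -5.00671, -158.26162
6. -2.62836, 22.07294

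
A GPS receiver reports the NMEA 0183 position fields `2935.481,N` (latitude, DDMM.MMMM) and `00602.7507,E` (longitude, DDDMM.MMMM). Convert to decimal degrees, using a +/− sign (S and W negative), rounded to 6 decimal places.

Latitude: split at 2 digits → 29° and 35.481′; 29 + 35.481/60 = 29.5913500
N → positive
λ: split at 3 digits → 006° and 2.7507′; 6 + 2.7507/60 = 6.0458450
E ⇒ keep positive

29.591350, 6.045845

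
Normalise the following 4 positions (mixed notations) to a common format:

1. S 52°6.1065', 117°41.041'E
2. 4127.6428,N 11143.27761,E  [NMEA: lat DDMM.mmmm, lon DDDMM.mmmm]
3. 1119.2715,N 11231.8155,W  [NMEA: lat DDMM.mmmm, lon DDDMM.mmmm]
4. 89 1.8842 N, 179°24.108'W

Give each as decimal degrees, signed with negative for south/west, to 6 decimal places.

Point 1:
  φ: 52 + 6.1065/60 = 52.1017750
  S → negative
  Lon: 41.041′ = 0.684017°; total 117.6840167
  E ⇒ keep positive
Point 2:
  Lat: split at 2 digits → 41° and 27.6428′; 41 + 27.6428/60 = 41.4607133
  N → positive
  Longitude: degrees = first 3 digits = 111, minutes = 43.27761; 111 + 43.27761/60 = 111.7212935
  E → positive
Point 3:
  Lat: split at 2 digits → 11° and 19.2715′; 11 + 19.2715/60 = 11.3211917
  N → positive
  λ: degrees = first 3 digits = 112, minutes = 31.8155; 112 + 31.8155/60 = 112.5302583
  hemisphere W, so the sign is −
Point 4:
  φ: 1.8842′ = 0.031403°; total 89.0314033
  N ⇒ keep positive
  Longitude: 179 + 24.108/60 = 179.4018000
  hemisphere W, so the sign is −

1. -52.101775, 117.684017
2. 41.460713, 111.721294
3. 11.321192, -112.530258
4. 89.031403, -179.401800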